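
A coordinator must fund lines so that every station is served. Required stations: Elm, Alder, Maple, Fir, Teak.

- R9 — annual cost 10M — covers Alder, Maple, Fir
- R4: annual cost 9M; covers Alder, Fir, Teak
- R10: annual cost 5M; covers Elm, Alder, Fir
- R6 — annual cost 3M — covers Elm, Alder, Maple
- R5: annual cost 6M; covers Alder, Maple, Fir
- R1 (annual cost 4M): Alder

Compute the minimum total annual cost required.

This is a weighted set-cover instance.
Choose R4 and R6: together they cover Elm, Alder, Maple, Fir, Teak — every station.
Total annual cost: 9 + 3 = 12.
No cover costs less than 12.

12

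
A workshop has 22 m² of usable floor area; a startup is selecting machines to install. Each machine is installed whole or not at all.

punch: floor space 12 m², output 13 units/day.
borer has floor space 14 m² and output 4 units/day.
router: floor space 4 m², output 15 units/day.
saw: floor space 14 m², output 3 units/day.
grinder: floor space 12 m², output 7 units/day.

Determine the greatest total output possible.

28

Take punch and router: floor space 12 + 4 = 16 ≤ 22, output 13 + 15 = 28.
No other feasible combination does better.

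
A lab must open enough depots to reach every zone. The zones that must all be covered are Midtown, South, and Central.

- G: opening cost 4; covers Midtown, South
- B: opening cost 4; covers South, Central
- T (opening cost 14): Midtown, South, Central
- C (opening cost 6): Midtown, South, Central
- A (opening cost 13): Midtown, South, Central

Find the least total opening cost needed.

C alone covers Midtown, South, Central — every zone.
Total opening cost: 6.

6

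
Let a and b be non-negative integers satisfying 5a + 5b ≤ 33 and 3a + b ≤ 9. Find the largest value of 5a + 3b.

20

Relaxing integrality, the LP optimum is 22.20 at (a,b) = (1.2, 5.4), which is not an integer point.
(a,b)=(1,5): 5·1+5·5=30≤33, 3·1+1·5=8≤9, objective 20.
(a,b)=(0,6): 5·0+5·6=30≤33, 3·0+1·6=6≤9, objective 18.
(a,b)=(1,4): 5·1+5·4=25≤33, 3·1+1·4=7≤9, objective 17.
(a,b)=(0,5): 5·0+5·5=25≤33, 3·0+1·5=5≤9, objective 15.
The best lattice point is (1,5), giving 20.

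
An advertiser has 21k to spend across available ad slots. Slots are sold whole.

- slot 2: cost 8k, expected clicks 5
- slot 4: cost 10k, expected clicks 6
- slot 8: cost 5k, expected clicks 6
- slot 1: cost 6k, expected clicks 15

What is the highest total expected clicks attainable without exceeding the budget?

Take slot 4, slot 8, and slot 1: cost 10 + 5 + 6 = 21 ≤ 21, expected clicks 6 + 6 + 15 = 27.
No other feasible combination does better.

27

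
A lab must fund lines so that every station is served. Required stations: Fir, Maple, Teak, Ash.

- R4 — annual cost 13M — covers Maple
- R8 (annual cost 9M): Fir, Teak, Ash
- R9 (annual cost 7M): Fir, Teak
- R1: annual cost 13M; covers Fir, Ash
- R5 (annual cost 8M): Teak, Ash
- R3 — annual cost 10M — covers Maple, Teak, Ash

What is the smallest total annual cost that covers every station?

17

The greedy cost-per-new-station heuristic would pick R8 and R3 for 19, but a cheaper cover exists.
Choose R9 and R3: together they cover Fir, Maple, Teak, Ash — every station.
Total annual cost: 7 + 10 = 17.
No cover costs less than 17.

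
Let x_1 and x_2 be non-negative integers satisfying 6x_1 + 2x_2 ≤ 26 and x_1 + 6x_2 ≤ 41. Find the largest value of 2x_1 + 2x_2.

The continuous relaxation peaks at (2.18, 6.47) with value 17.29; rounding to a feasible lattice point costs some objective.
(x_1,x_2)=(2,6) is feasible, giving 16.
(x_1,x_2)=(1,6) is feasible, giving 14.
(x_1,x_2)=(2,5) is feasible, giving 14.
(x_1,x_2)=(1,5) is feasible, giving 12.
The best lattice point is (2,6), giving 16.

16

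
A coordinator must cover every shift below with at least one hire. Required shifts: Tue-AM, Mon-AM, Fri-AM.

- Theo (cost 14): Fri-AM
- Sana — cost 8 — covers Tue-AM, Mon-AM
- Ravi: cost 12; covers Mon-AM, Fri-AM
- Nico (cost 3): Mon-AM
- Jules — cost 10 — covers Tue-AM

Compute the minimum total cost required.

The greedy cost-per-new-shift heuristic would pick Nico, Sana, and Ravi for 23, but a cheaper cover exists.
Choose Sana and Ravi: together they cover Tue-AM, Mon-AM, Fri-AM — every shift.
Total cost: 8 + 12 = 20.
No cover costs less than 20.

20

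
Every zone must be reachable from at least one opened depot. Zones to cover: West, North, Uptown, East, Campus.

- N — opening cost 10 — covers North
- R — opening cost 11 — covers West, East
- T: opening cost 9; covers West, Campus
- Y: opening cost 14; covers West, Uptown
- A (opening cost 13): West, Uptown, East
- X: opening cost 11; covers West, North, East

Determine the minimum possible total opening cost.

32

The greedy cost-per-new-zone heuristic would pick X, T, and A for 33, but a cheaper cover exists.
Choose N, T, and A: together they cover West, North, Uptown, East, Campus — every zone.
Total opening cost: 10 + 9 + 13 = 32.
No cover costs less than 32.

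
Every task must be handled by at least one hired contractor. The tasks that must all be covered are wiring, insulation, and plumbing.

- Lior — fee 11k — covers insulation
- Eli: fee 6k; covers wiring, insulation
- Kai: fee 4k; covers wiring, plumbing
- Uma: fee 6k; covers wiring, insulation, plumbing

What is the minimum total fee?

The greedy cost-per-new-task heuristic would pick Kai and Eli for 10, but a cheaper cover exists.
Uma alone covers wiring, insulation, plumbing — every task.
Total fee: 6.
No cover costs less than 6.

6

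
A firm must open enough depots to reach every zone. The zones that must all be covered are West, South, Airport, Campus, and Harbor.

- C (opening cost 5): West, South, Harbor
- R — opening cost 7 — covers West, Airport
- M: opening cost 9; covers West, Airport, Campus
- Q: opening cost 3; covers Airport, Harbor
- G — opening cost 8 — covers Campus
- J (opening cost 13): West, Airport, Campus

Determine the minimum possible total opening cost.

The greedy cost-per-new-zone heuristic would pick Q, C, and G for 16, but a cheaper cover exists.
Choose C and M: together they cover West, South, Airport, Campus, Harbor — every zone.
Total opening cost: 5 + 9 = 14.
No cover costs less than 14.

14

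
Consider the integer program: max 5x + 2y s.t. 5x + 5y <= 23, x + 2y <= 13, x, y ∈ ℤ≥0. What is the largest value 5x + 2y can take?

The continuous relaxation peaks at (4.6, 0) with value 23.00; rounding to a feasible lattice point costs some objective.
(x,y)=(4,0): 5·4+5·0=20≤23, 1·4+2·0=4≤13, objective 20.
(x,y)=(3,1): 5·3+5·1=20≤23, 1·3+2·1=5≤13, objective 17.
(x,y)=(3,0): 5·3+5·0=15≤23, 1·3+2·0=3≤13, objective 15.
No feasible integer point exceeds 20.

20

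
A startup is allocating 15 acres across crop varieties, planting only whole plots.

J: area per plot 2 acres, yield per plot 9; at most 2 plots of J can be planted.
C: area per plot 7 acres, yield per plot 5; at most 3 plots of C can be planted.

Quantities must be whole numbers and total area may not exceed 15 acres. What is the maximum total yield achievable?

This is a bounded integer knapsack.
2×J: area 4 ≤ 15, yield 2·9 = 18.
2×J and 1×C: area 11 ≤ 15, yield 2·9 + 1·5 = 23.
Best is 23.

23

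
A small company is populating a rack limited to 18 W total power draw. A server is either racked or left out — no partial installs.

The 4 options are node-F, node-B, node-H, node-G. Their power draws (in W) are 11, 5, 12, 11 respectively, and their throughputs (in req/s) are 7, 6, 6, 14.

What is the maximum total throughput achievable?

This is a 0-1 knapsack instance.
node-G: power draw 11 ≤ 18, throughput 14.
node-B + node-G: power draw 5 + 11 = 16 ≤ 18, throughput 6 + 14 = 20.
node-F + node-B: power draw 11 + 5 = 16 ≤ 18, throughput 7 + 6 = 13.
Best is node-B and node-G with total throughput 20.

20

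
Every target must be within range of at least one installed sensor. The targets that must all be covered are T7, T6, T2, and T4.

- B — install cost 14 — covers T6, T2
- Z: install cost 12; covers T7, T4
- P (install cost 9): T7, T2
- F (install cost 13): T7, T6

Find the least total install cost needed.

26

Choose B and Z: together they cover T7, T6, T2, T4 — every target.
Total install cost: 14 + 12 = 26.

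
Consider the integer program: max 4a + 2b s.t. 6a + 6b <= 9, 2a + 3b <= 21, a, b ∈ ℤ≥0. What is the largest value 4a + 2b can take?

4

(a,b)=(1,0) is feasible, giving 4.
(a,b)=(0,1) is feasible, giving 2.
Maximum is 4 at (a,b)=(1,0).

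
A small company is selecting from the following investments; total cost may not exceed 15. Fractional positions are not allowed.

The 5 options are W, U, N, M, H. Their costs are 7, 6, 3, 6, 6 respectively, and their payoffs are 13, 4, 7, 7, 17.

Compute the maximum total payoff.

31

U + N + H: cost 6 + 3 + 6 = 15 ≤ 15, payoff 4 + 7 + 17 = 28.
N + M + H: cost 3 + 6 + 6 = 15 ≤ 15, payoff 7 + 7 + 17 = 31.
W + H: cost 7 + 6 = 13 ≤ 15, payoff 13 + 17 = 30.
Best is N, M, and H with total payoff 31.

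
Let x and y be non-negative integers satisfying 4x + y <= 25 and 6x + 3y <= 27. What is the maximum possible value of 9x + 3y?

(x,y)=(4,1) is feasible, giving 39.
(x,y)=(4,0) is feasible, giving 36.
(x,y)=(3,2) is feasible, giving 33.
No feasible integer point exceeds 39.

39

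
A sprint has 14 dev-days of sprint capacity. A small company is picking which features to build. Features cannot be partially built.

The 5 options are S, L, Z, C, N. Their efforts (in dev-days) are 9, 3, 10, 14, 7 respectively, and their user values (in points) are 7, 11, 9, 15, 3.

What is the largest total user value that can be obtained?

This is an integer program with binary decision variables.
Allowing fractional choices, the relaxed optimum would be about 22.8, but features are indivisible.
S + L: effort 9 + 3 = 12 ≤ 14, user value 7 + 11 = 18.
L + Z: effort 3 + 10 = 13 ≤ 14, user value 11 + 9 = 20.
C: effort 14 ≤ 14, user value 15.
Best is L and Z with total user value 20.

20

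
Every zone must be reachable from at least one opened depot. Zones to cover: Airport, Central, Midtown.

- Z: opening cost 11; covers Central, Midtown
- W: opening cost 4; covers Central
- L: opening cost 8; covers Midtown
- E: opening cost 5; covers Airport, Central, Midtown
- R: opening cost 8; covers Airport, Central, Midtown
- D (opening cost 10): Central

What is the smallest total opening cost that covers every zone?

5

E alone covers Airport, Central, Midtown — every zone.
Total opening cost: 5.
No cover costs less than 5.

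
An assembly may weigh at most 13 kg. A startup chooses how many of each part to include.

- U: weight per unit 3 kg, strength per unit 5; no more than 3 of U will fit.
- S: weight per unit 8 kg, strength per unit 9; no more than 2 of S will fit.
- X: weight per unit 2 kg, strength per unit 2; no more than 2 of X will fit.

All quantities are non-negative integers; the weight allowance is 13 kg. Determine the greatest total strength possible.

19

U has the best ratio (5/3); taking only U gives at most 3×5 = 15 (stopped by the supply cap of 3).
Mixing does better — 3×U and 2×X: weight 13 ≤ 13, strength 3·5 + 2·2 = 19.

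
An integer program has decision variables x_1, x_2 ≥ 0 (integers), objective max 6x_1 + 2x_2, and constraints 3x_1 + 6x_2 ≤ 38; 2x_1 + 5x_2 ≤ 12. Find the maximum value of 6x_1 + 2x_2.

36

(x_1,x_2)=(6,0): 3·6+6·0=18≤38, 2·6+5·0=12≤12, objective 36.
(x_1,x_2)=(5,0): 3·5+6·0=15≤38, 2·5+5·0=10≤12, objective 30.
Maximum is 36 at (x_1,x_2)=(6,0).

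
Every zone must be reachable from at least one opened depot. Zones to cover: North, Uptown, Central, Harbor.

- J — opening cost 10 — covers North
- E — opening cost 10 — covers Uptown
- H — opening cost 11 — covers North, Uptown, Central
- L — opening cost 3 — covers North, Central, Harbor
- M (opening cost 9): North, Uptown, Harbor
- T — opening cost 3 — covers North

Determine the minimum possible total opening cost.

Choose L and M: together they cover North, Uptown, Central, Harbor — every zone.
Total opening cost: 3 + 9 = 12.
No cover costs less than 12.

12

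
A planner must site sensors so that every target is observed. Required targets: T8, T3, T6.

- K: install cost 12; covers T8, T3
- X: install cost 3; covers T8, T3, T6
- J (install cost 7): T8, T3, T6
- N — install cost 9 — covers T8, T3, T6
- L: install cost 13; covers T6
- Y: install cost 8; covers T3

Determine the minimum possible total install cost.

3

X alone covers T8, T3, T6 — every target.
Total install cost: 3.
No cover costs less than 3.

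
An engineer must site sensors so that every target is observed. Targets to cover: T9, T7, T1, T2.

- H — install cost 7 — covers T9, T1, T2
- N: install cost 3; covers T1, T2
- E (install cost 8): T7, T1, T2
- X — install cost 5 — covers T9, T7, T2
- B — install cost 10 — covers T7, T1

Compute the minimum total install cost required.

This is a weighted set-cover instance.
Choose N and X: together they cover T9, T7, T1, T2 — every target.
Total install cost: 3 + 5 = 8.
No cover costs less than 8.

8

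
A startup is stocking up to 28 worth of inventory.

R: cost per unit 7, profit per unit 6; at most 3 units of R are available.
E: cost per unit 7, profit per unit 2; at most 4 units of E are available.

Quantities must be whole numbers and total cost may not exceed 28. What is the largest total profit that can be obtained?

20

This is a bounded integer knapsack.
Take 3×R and 1×E: cost 28 ≤ 28, profit 3·6 + 1·2 = 20.
R has the best ratio (6/7) and is taken to its limit of 3; remaining capacity is filled optimally with the others.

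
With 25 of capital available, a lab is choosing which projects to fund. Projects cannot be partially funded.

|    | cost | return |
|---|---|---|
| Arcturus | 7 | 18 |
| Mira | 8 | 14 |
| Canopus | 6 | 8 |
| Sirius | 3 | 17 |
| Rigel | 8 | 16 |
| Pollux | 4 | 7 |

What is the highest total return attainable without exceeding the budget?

Allowing fractional choices, the relaxed optimum would be about 63.2, but projects are indivisible.
Arcturus + Sirius + Rigel + Pollux: cost 7 + 3 + 8 + 4 = 22 ≤ 25, return 18 + 17 + 16 + 7 = 58.
Arcturus + Mira + Canopus + Sirius: cost 7 + 8 + 6 + 3 = 24 ≤ 25, return 18 + 14 + 8 + 17 = 57.
Arcturus + Canopus + Sirius + Rigel: cost 7 + 6 + 3 + 8 = 24 ≤ 25, return 18 + 8 + 17 + 16 = 59.
Best is Arcturus, Canopus, Sirius, and Rigel with total return 59.

59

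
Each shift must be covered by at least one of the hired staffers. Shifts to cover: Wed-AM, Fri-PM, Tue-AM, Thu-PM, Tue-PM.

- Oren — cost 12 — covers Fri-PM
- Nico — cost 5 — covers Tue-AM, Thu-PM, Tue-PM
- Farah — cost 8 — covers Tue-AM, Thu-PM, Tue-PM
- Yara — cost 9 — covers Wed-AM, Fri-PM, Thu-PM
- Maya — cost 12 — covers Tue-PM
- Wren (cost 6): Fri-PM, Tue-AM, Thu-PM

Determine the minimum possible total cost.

14

This is a weighted set-cover instance.
Choose Nico and Yara: together they cover Wed-AM, Fri-PM, Tue-AM, Thu-PM, Tue-PM — every shift.
Total cost: 5 + 9 = 14.
No cover costs less than 14.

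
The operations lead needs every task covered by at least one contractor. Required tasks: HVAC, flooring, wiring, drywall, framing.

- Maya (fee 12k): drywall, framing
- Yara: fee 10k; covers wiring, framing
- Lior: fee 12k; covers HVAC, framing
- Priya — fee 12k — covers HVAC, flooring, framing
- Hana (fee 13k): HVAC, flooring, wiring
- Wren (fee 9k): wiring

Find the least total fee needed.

25

The greedy cost-per-new-task heuristic would pick Priya, Wren, and Maya for 33, but a cheaper cover exists.
Choose Maya and Hana: together they cover HVAC, flooring, wiring, drywall, framing — every task.
Total fee: 12 + 13 = 25.
No cover costs less than 25.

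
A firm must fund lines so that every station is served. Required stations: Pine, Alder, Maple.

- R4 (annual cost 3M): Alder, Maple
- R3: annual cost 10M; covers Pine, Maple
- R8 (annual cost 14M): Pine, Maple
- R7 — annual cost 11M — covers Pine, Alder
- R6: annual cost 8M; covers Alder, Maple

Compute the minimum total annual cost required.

Choose R4 and R3: together they cover Pine, Alder, Maple — every station.
Total annual cost: 3 + 10 = 13.
No cover costs less than 13.

13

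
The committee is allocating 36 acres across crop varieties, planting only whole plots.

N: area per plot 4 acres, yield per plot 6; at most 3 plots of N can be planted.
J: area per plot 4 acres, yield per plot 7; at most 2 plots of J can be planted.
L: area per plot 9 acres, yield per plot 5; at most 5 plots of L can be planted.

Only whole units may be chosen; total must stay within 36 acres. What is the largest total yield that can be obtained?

This is a bounded integer knapsack.
J has the best ratio (7/4); taking only J gives at most 2×7 = 14 (stopped by the supply cap of 2).
Mixing does better — 3×N, 2×J, and 1×L: area 29 ≤ 36, yield 3·6 + 2·7 + 1·5 = 37.

37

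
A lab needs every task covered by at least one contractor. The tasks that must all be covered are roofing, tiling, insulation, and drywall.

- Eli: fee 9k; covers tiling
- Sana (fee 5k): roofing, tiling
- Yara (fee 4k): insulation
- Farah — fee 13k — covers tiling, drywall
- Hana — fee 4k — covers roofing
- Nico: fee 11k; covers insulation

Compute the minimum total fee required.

This is an integer covering problem.
The greedy cost-per-new-task heuristic would pick Sana, Yara, and Farah for 22, but a cheaper cover exists.
Choose Yara, Farah, and Hana: together they cover roofing, tiling, insulation, drywall — every task.
Total fee: 4 + 13 + 4 = 21.
No cover costs less than 21.

21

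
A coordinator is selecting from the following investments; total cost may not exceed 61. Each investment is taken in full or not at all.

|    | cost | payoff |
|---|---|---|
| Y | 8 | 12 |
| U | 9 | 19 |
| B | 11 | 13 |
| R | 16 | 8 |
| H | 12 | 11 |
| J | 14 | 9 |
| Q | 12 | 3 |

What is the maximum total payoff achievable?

This is a 0-1 knapsack instance.
Allowing fractional choices, the relaxed optimum would be about 67.5, but investments are indivisible.
Y + U + B + R + J: cost 8 + 9 + 11 + 16 + 14 = 58 ≤ 61, payoff 12 + 19 + 13 + 8 + 9 = 61.
Y + U + B + H + J: cost 8 + 9 + 11 + 12 + 14 = 54 ≤ 61, payoff 12 + 19 + 13 + 11 + 9 = 64.
Y + U + B + R + H: cost 8 + 9 + 11 + 16 + 12 = 56 ≤ 61, payoff 12 + 19 + 13 + 8 + 11 = 63.
Best is Y, U, B, H, and J with total payoff 64.

64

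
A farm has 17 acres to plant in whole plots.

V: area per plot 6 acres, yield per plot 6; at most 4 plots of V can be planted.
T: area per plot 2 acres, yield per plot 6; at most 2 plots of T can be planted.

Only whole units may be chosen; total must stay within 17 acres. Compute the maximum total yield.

This is a bounded integer knapsack.
Take 2×V and 2×T: area 16 ≤ 17, yield 2·6 + 2·6 = 24.
T has the best ratio (6/2) and is taken to its limit of 2; remaining capacity is filled optimally with the others.

24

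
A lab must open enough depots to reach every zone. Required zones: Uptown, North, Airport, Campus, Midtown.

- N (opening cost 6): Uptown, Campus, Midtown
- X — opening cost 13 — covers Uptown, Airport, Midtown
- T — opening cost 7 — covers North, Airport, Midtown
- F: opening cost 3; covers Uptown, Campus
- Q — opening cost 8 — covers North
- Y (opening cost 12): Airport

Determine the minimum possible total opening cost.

10

Choose T and F: together they cover Uptown, North, Airport, Campus, Midtown — every zone.
Total opening cost: 7 + 3 = 10.
No cover costs less than 10.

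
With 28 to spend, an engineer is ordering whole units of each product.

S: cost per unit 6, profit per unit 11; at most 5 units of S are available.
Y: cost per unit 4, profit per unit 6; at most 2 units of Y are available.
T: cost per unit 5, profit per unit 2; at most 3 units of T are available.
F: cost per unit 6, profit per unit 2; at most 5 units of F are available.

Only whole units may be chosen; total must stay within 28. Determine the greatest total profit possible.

50

3×S and 2×Y: cost 26 ≤ 28, profit 3·11 + 2·6 = 45.
4×S and 1×Y: cost 28 ≤ 28, profit 4·11 + 1·6 = 50.
Best is 50.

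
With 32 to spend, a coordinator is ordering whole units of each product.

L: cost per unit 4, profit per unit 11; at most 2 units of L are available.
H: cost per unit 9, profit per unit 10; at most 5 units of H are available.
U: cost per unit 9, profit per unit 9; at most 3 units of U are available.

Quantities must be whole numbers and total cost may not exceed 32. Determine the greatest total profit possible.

1×L and 3×H: cost 31 ≤ 32, profit 1·11 + 3·10 = 41.
2×L and 2×H: cost 26 ≤ 32, profit 2·11 + 2·10 = 42.
Best is 42.

42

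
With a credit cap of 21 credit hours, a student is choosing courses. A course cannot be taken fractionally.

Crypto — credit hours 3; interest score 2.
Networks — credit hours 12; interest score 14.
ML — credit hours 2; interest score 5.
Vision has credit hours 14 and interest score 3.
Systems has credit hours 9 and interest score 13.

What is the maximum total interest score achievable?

Networks + Systems: credit hours 12 + 9 = 21 ≤ 21, interest score 14 + 13 = 27.
Crypto + Networks + ML: credit hours 3 + 12 + 2 = 17 ≤ 21, interest score 2 + 14 + 5 = 21.
Best is Networks and Systems with total interest score 27.

27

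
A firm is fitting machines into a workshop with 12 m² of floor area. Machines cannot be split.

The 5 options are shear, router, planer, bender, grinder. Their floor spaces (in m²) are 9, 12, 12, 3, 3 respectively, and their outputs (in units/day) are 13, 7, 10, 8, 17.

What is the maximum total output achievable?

30

Allowing fractional choices, the relaxed optimum would be about 33.7, but machines are indivisible.
bender + grinder: floor space 3 + 3 = 6 ≤ 12, output 8 + 17 = 25.
shear + grinder: floor space 9 + 3 = 12 ≤ 12, output 13 + 17 = 30.
Best is shear and grinder with total output 30.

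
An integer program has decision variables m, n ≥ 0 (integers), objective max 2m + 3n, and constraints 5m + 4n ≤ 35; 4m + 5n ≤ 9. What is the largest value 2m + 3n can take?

The continuous relaxation peaks at (0, 1.8) with value 5.40; rounding to a feasible lattice point costs some objective.
(m,n)=(1,1) is feasible, giving 5.
(m,n)=(2,0) is feasible, giving 4.
(m,n)=(0,1) is feasible, giving 3.
Maximum is 5 at (m,n)=(1,1).

5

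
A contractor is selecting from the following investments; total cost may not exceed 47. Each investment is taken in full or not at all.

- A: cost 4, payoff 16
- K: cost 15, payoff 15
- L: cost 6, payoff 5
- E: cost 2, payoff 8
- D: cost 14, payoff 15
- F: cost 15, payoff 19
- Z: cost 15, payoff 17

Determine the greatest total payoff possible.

Allowing fractional choices, the relaxed optimum would be about 71.8, but investments are indivisible.
A + L + E + F + Z: cost 4 + 6 + 2 + 15 + 15 = 42 ≤ 47, payoff 16 + 5 + 8 + 19 + 17 = 65.
A + L + E + D + F: cost 4 + 6 + 2 + 14 + 15 = 41 ≤ 47, payoff 16 + 5 + 8 + 15 + 19 = 63.
Best is A, L, E, F, and Z with total payoff 65.

65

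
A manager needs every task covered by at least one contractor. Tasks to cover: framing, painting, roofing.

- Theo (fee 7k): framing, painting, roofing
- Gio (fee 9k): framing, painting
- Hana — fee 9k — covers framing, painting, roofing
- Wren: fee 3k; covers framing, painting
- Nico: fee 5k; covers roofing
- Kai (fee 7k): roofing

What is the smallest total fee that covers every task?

This is an integer covering problem.
The greedy cost-per-new-task heuristic would pick Wren and Nico for 8, but a cheaper cover exists.
Theo alone covers framing, painting, roofing — every task.
Total fee: 7.
No cover costs less than 7.

7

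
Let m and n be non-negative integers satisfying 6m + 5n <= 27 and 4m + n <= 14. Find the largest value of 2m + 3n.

15

The continuous relaxation peaks at (0, 5.4) with value 16.20; rounding to a feasible lattice point costs some objective.
(m,n)=(0,5): 6·0+5·5=25≤27, 4·0+1·5=5≤14, objective 15.
(m,n)=(1,4): 6·1+5·4=26≤27, 4·1+1·4=8≤14, objective 14.
(m,n)=(0,4): 6·0+5·4=20≤27, 4·0+1·4=4≤14, objective 12.
No feasible integer point exceeds 15.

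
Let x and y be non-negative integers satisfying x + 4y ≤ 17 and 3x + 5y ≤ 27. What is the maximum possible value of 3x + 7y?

(x,y)=(4,3): 1·4+4·3=16≤17, 3·4+5·3=27≤27, objective 33.
(x,y)=(3,3): 1·3+4·3=15≤17, 3·3+5·3=24≤27, objective 30.
(x,y)=(5,2): 1·5+4·2=13≤17, 3·5+5·2=25≤27, objective 29.
(x,y)=(2,3): 1·2+4·3=14≤17, 3·2+5·3=21≤27, objective 27.
Maximum is 33 at (x,y)=(4,3).

33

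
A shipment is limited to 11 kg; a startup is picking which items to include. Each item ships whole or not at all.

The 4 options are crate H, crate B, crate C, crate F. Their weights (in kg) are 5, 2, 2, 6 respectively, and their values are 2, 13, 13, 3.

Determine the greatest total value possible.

Take crate B, crate C, and crate F: weight 2 + 2 + 6 = 10 ≤ 11, value 13 + 13 + 3 = 29.
No other feasible combination does better.

29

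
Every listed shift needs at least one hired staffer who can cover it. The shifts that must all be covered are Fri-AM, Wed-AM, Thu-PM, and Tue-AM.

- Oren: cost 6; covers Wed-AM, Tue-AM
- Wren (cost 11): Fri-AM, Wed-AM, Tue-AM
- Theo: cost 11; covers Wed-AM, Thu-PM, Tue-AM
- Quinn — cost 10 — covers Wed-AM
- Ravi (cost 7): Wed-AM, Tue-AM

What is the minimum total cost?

22

The greedy cost-per-new-shift heuristic would pick Oren, Wren, and Theo for 28, but a cheaper cover exists.
Choose Wren and Theo: together they cover Fri-AM, Wed-AM, Thu-PM, Tue-AM — every shift.
Total cost: 11 + 11 = 22.
No cover costs less than 22.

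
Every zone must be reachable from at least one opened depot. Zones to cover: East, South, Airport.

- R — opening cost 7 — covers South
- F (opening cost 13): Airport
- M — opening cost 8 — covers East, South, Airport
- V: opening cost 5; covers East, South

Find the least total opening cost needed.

M alone covers East, South, Airport — every zone.
Total opening cost: 8.

8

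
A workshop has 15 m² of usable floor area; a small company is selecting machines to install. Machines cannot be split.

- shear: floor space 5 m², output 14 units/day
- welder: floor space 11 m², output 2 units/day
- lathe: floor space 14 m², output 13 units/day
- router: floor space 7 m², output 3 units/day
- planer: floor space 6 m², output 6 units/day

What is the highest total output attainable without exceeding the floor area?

20

Treat it as a binary knapsack problem.
Allowing fractional choices, the relaxed optimum would be about 23.7, but machines are indivisible.
shear: floor space 5 ≤ 15, output 14.
shear + router: floor space 5 + 7 = 12 ≤ 15, output 14 + 3 = 17.
shear + planer: floor space 5 + 6 = 11 ≤ 15, output 14 + 6 = 20.
Best is shear and planer with total output 20.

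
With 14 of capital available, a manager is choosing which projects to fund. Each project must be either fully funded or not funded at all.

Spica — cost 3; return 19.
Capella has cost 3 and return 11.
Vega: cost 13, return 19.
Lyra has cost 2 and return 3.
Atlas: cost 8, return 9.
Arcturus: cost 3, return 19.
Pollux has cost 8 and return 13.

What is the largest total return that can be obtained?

52

Allowing fractional choices, the relaxed optimum would be about 57.1, but projects are indivisible.
Spica + Capella + Lyra + Arcturus: cost 3 + 3 + 2 + 3 = 11 ≤ 14, return 19 + 11 + 3 + 19 = 52.
Spica + Arcturus + Pollux: cost 3 + 3 + 8 = 14 ≤ 14, return 19 + 19 + 13 = 51.
Best is Spica, Capella, Lyra, and Arcturus with total return 52.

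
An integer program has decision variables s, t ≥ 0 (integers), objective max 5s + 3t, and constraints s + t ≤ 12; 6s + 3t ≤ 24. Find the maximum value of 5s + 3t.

(s,t)=(0,8): 1·0+1·8=8≤12, 6·0+3·8=24≤24, objective 24.
(s,t)=(0,7): 1·0+1·7=7≤12, 6·0+3·7=21≤24, objective 21.
No feasible integer point exceeds 24.

24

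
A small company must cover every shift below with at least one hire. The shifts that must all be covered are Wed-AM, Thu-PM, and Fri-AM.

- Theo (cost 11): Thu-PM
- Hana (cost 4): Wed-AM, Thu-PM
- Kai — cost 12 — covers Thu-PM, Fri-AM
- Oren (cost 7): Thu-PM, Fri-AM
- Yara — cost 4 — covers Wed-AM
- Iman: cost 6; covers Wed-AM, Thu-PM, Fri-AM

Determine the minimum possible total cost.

The greedy cost-per-new-shift heuristic would pick Hana and Iman for 10, but a cheaper cover exists.
Iman alone covers Wed-AM, Thu-PM, Fri-AM — every shift.
Total cost: 6.
No cover costs less than 6.

6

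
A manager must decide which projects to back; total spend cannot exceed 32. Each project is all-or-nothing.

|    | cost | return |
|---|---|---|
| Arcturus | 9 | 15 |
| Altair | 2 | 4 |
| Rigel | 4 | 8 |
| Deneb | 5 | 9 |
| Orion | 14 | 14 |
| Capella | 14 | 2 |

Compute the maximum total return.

Arcturus + Altair + Deneb + Orion: cost 9 + 2 + 5 + 14 = 30 ≤ 32, return 15 + 4 + 9 + 14 = 42.
Arcturus + Rigel + Deneb + Orion: cost 9 + 4 + 5 + 14 = 32 ≤ 32, return 15 + 8 + 9 + 14 = 46.
Arcturus + Altair + Rigel + Orion: cost 9 + 2 + 4 + 14 = 29 ≤ 32, return 15 + 4 + 8 + 14 = 41.
Best is Arcturus, Rigel, Deneb, and Orion with total return 46.

46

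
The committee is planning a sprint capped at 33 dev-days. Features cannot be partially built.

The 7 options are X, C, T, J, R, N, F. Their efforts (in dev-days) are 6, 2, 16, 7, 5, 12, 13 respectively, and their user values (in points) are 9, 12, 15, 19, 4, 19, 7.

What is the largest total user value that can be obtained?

63

Allowing fractional choices, the relaxed optimum would be about 64.6, but features are indivisible.
X + C + T + J: effort 6 + 2 + 16 + 7 = 31 ≤ 33, user value 9 + 12 + 15 + 19 = 55.
X + C + J + R + N: effort 6 + 2 + 7 + 5 + 12 = 32 ≤ 33, user value 9 + 12 + 19 + 4 + 19 = 63.
X + C + J + N: effort 6 + 2 + 7 + 12 = 27 ≤ 33, user value 9 + 12 + 19 + 19 = 59.
Best is X, C, J, R, and N with total user value 63.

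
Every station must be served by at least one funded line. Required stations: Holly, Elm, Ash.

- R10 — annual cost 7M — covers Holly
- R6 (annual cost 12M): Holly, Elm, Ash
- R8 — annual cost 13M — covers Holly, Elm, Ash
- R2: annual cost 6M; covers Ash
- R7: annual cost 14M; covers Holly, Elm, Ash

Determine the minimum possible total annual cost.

12

R6 alone covers Holly, Elm, Ash — every station.
Total annual cost: 12.
No cover costs less than 12.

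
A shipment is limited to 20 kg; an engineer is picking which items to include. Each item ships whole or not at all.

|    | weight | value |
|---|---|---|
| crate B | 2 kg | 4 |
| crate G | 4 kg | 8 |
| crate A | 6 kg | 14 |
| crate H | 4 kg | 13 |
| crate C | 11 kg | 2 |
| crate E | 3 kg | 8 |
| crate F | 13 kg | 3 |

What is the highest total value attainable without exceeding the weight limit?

Treat it as a binary knapsack problem.
Allowing fractional choices, the relaxed optimum would be about 47.2, but items are indivisible.
crate G + crate A + crate H + crate E: weight 4 + 6 + 4 + 3 = 17 ≤ 20, value 8 + 14 + 13 + 8 = 43.
crate B + crate A + crate H + crate E: weight 2 + 6 + 4 + 3 = 15 ≤ 20, value 4 + 14 + 13 + 8 = 39.
crate B + crate G + crate A + crate H + crate E: weight 2 + 4 + 6 + 4 + 3 = 19 ≤ 20, value 4 + 8 + 14 + 13 + 8 = 47.
Best is crate B, crate G, crate A, crate H, and crate E with total value 47.

47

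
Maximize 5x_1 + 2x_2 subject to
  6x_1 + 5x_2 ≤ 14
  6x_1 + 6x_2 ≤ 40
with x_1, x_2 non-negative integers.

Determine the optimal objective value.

10

(x_1,x_2)=(2,0) is feasible, giving 10.
(x_1,x_2)=(1,1) is feasible, giving 7.
(x_1,x_2)=(1,0) is feasible, giving 5.
No feasible integer point exceeds 10.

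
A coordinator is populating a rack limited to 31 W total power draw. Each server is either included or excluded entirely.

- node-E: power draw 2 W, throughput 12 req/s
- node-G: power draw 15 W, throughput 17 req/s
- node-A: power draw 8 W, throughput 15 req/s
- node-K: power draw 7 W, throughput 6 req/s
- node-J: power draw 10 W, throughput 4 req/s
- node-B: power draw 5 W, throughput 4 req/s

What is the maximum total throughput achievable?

48

Allowing fractional choices, the relaxed optimum would be about 49.1, but servers are indivisible.
node-E + node-G + node-A: power draw 2 + 15 + 8 = 25 ≤ 31, throughput 12 + 17 + 15 = 44.
node-E + node-G + node-A + node-B: power draw 2 + 15 + 8 + 5 = 30 ≤ 31, throughput 12 + 17 + 15 + 4 = 48.
node-E + node-G + node-K + node-B: power draw 2 + 15 + 7 + 5 = 29 ≤ 31, throughput 12 + 17 + 6 + 4 = 39.
Best is node-E, node-G, node-A, and node-B with total throughput 48.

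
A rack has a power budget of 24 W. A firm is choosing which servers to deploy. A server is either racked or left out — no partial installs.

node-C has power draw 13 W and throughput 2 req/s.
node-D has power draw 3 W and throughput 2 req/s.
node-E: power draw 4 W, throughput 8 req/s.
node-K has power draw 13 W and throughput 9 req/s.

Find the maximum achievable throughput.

This is an integer program with binary decision variables.
node-E + node-K: power draw 4 + 13 = 17 ≤ 24, throughput 8 + 9 = 17.
node-D + node-E + node-K: power draw 3 + 4 + 13 = 20 ≤ 24, throughput 2 + 8 + 9 = 19.
Best is node-D, node-E, and node-K with total throughput 19.

19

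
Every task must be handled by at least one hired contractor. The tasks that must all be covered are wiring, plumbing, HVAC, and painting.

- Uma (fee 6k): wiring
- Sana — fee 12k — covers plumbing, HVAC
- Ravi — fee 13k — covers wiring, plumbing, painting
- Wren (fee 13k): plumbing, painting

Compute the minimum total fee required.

25

Choose Sana and Ravi: together they cover wiring, plumbing, HVAC, painting — every task.
Total fee: 12 + 13 = 25.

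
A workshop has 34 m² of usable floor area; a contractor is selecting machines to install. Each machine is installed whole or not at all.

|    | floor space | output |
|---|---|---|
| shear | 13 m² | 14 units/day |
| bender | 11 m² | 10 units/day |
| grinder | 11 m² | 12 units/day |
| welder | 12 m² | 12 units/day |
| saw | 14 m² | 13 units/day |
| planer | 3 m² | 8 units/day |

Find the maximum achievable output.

Allowing fractional choices, the relaxed optimum would be about 41.0, but machines are indivisible.
shear + saw + planer: floor space 13 + 14 + 3 = 30 ≤ 34, output 14 + 13 + 8 = 35.
shear + welder + planer: floor space 13 + 12 + 3 = 28 ≤ 34, output 14 + 12 + 8 = 34.
shear + grinder + planer: floor space 13 + 11 + 3 = 27 ≤ 34, output 14 + 12 + 8 = 34.
Best is shear, saw, and planer with total output 35.

35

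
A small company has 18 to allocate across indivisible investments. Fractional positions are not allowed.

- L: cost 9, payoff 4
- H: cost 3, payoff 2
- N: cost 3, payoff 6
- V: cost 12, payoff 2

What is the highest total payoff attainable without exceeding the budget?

L + N: cost 9 + 3 = 12 ≤ 18, payoff 4 + 6 = 10.
L + H + N: cost 9 + 3 + 3 = 15 ≤ 18, payoff 4 + 2 + 6 = 12.
Best is L, H, and N with total payoff 12.

12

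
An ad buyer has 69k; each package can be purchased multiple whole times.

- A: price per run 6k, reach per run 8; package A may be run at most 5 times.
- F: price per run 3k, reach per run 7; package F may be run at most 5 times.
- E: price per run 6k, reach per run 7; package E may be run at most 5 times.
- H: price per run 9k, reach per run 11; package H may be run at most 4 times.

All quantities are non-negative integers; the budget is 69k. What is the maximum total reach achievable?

104

This is a bounded integer knapsack.
5×A, 5×F, 1×E, and 2×H: price 69 ≤ 69, reach 5·8 + 5·7 + 1·7 + 2·11 = 104.
3×A, 5×F, and 4×H: price 69 ≤ 69, reach 3·8 + 5·7 + 4·11 = 103.
Best is 104.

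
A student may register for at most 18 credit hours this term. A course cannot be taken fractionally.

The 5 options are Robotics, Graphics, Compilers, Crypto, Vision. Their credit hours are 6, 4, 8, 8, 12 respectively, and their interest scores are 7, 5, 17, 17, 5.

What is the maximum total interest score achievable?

34

This is a 0-1 knapsack instance.
Robotics + Graphics + Compilers: credit hours 6 + 4 + 8 = 18 ≤ 18, interest score 7 + 5 + 17 = 29.
Compilers + Crypto: credit hours 8 + 8 = 16 ≤ 18, interest score 17 + 17 = 34.
Robotics + Graphics + Crypto: credit hours 6 + 4 + 8 = 18 ≤ 18, interest score 7 + 5 + 17 = 29.
Best is Compilers and Crypto with total interest score 34.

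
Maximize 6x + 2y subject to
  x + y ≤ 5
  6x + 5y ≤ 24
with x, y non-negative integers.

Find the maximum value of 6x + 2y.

24

(x,y)=(4,0): 1·4+1·0=4≤5, 6·4+5·0=24≤24, objective 24.
(x,y)=(3,1): 1·3+1·1=4≤5, 6·3+5·1=23≤24, objective 20.
(x,y)=(3,0): 1·3+1·0=3≤5, 6·3+5·0=18≤24, objective 18.
The best lattice point is (4,0), giving 24.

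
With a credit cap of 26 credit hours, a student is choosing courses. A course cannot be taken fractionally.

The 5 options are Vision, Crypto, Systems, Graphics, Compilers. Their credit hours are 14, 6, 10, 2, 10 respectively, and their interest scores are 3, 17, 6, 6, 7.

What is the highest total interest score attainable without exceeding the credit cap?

Crypto + Systems + Graphics: credit hours 6 + 10 + 2 = 18 ≤ 26, interest score 17 + 6 + 6 = 29.
Crypto + Graphics + Compilers: credit hours 6 + 2 + 10 = 18 ≤ 26, interest score 17 + 6 + 7 = 30.
Crypto + Systems + Compilers: credit hours 6 + 10 + 10 = 26 ≤ 26, interest score 17 + 6 + 7 = 30.
The maximum interest score is 30; one optimal choice is Crypto, Graphics, and Compilers.

30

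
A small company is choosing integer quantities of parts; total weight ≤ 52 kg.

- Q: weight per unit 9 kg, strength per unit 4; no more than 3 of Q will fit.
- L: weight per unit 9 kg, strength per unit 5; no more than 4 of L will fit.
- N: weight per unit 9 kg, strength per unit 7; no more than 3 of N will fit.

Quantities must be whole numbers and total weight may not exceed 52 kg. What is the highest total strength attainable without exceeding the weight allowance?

31

Take 2×L and 3×N: weight 45 ≤ 52, strength 2·5 + 3·7 = 31.
N has the best ratio (7/9) and is taken to its limit of 3; remaining capacity is filled optimally with the others.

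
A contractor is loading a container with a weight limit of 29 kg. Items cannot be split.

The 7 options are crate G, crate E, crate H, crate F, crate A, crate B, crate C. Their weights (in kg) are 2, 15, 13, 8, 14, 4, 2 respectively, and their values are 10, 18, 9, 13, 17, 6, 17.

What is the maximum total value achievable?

58

This is a 0-1 knapsack instance.
Allowing fractional choices, the relaxed optimum would be about 61.8, but items are indivisible.
crate G + crate E + crate F + crate C: weight 2 + 15 + 8 + 2 = 27 ≤ 29, value 10 + 18 + 13 + 17 = 58.
crate G + crate F + crate A + crate C: weight 2 + 8 + 14 + 2 = 26 ≤ 29, value 10 + 13 + 17 + 17 = 57.
Best is crate G, crate E, crate F, and crate C with total value 58.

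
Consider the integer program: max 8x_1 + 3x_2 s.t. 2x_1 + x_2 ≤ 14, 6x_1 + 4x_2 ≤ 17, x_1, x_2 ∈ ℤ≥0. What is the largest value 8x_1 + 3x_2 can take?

Relaxing integrality, the LP optimum is 22.67 at (x_1,x_2) = (2.83, 0), which is not an integer point.
(x_1,x_2)=(2,1): 2·2+1·1=5≤14, 6·2+4·1=16≤17, objective 19.
(x_1,x_2)=(2,0): 2·2+1·0=4≤14, 6·2+4·0=12≤17, objective 16.
(x_1,x_2)=(1,2): 2·1+1·2=4≤14, 6·1+4·2=14≤17, objective 14.
The best lattice point is (2,1), giving 19.

19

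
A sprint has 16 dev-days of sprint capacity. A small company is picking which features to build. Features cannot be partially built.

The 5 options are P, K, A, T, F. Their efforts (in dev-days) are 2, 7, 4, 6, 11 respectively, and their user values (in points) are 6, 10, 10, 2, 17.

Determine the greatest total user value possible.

A + F: effort 4 + 11 = 15 ≤ 16, user value 10 + 17 = 27.
P + K + A: effort 2 + 7 + 4 = 13 ≤ 16, user value 6 + 10 + 10 = 26.
P + F: effort 2 + 11 = 13 ≤ 16, user value 6 + 17 = 23.
Best is A and F with total user value 27.

27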